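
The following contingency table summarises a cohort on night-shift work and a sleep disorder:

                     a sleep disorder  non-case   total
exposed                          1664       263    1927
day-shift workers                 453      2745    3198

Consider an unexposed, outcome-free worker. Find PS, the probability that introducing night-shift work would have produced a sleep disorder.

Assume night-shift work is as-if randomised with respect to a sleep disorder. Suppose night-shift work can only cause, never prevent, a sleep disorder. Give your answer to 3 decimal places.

PS ≈ 0.841

p₁ = P(outcome | exposed) = 1664/1927 = 0.86352
p₀ = P(outcome | unexposed) = 453/3198 = 0.14165
Under exogeneity and monotonicity, PS = (p₁ − p₀)/(1 − p₀).
PS = (0.86352 − 0.14165) / 0.85835 ≈ 0.8410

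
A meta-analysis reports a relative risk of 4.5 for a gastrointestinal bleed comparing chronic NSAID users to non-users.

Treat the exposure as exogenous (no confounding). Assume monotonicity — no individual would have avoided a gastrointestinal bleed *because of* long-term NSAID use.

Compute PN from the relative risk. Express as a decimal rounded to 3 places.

PN ≈ 0.778

Under exogeneity and monotonicity, PN = (RR − 1) / RR = 1 − 1/RR.
PN = (4.5 − 1) / 4.5 = 3.5 / 4.5 ≈ 0.7778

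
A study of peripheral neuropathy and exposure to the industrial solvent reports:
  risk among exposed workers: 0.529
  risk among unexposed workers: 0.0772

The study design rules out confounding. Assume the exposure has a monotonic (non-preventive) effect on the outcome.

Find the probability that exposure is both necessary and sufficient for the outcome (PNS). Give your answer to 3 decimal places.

PNS ≈ 0.452

Let p₁ = 0.529, p₀ = 0.0772.
Under exogeneity and monotonicity, PNS = p₁ − p₀.
PNS = 0.529 − 0.0772 = 0.4518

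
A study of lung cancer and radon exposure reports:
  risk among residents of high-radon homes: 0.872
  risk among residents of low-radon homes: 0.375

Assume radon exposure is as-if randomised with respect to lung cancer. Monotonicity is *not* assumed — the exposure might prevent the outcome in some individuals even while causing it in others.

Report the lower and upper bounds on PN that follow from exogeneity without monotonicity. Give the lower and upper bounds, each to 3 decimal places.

Let p₁ = 0.872, p₀ = 0.375.
Under exogeneity alone the bounds on PN are max{0,(p₁−p₀)/p₁} ≤ PN ≤ min{1,(1−p₀)/p₁}.
  lower = (p₁ − p₀)/p₁ = 0.497 / 0.872 ≈ 0.5700
  upper = min{1, (1 − p₀)/p₁} = 0.625 / 0.872 ≈ 0.7167

0.570 ≤ PN ≤ 0.717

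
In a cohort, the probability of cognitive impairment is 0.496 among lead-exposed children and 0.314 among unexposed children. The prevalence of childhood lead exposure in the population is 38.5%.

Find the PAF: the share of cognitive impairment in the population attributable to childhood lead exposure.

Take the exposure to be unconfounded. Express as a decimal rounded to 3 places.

Let p₁ = 0.496, p₀ = 0.314.
Overall risk P(Y=1) = π·p₁ + (1−π)·p₀ = 0.385×0.496 + 0.615×0.314 = 0.38407.
Under exogeneity, PAF = [P(Y=1) − p₀] / P(Y=1).
PAF = (0.38407 − 0.314) / 0.38407 ≈ 0.1824

PAF ≈ 0.182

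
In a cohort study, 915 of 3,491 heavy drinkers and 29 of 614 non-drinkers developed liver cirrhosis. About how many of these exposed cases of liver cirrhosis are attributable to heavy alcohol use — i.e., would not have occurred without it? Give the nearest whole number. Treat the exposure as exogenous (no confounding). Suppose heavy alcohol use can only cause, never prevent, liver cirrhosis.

about 750 cases

p₁ = P(outcome | exposed) = 915/3491 = 0.2621
p₀ = P(outcome | unexposed) = 29/614 = 0.047231
PN = (p₁ − p₀)/p₁ = (0.2621 − 0.047231) / 0.2621 ≈ 0.81980.
Attributable cases ≈ PN × (exposed cases) = 0.81980 × 915 ≈ 750.12.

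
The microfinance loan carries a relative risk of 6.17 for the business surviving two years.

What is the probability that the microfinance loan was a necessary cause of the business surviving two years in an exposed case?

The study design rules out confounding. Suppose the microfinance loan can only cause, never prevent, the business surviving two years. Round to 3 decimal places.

Under exogeneity and monotonicity, PN = (RR − 1) / RR = 1 − 1/RR.
PN = (6.17 − 1) / 6.17 = 5.17 / 6.17 ≈ 0.8379

PN ≈ 0.838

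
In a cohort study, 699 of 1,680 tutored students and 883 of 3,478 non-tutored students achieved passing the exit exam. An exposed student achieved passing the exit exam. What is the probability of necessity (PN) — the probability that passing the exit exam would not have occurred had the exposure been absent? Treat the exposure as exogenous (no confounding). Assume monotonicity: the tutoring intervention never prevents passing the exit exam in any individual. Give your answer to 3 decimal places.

p₁ = P(outcome | exposed) = 699/1680 = 0.41607
p₀ = P(outcome | unexposed) = 883/3478 = 0.25388
Under exogeneity and monotonicity, PN = (p₁ − p₀) / p₁.
PN = (0.41607 − 0.25388) / 0.41607 = 0.16219 / 0.41607 ≈ 0.3898

PN ≈ 0.390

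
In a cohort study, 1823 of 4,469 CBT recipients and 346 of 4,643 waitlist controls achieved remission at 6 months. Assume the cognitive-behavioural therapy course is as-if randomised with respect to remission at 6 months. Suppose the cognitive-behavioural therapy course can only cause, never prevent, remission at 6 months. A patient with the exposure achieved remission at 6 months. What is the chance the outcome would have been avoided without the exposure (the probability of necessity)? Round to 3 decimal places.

p₁ = P(outcome | exposed) = 1823/4469 = 0.40792
p₀ = P(outcome | unexposed) = 346/4643 = 0.074521
Under exogeneity and monotonicity, PN = (p₁ − p₀) / p₁.
PN = (0.40792 − 0.074521) / 0.40792 = 0.3334 / 0.40792 ≈ 0.8173

PN ≈ 0.817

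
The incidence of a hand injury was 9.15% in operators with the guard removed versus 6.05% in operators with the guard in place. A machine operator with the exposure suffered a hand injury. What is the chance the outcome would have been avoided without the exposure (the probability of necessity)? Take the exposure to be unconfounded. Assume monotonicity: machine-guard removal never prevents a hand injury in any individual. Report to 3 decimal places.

PN ≈ 0.339

p₁ = 0.0915, p₀ = 0.0605.
Under exogeneity and monotonicity, PN = (p₁ − p₀) / p₁.
PN = (0.0915 − 0.0605) / 0.0915 = 0.031 / 0.0915 ≈ 0.3388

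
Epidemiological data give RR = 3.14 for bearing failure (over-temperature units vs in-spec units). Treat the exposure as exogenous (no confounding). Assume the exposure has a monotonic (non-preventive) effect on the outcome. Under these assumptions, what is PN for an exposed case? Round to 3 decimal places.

Under exogeneity and monotonicity, PN = (RR − 1) / RR = 1 − 1/RR.
PN = (3.14 − 1) / 3.14 = 2.14 / 3.14 ≈ 0.6815

PN ≈ 0.682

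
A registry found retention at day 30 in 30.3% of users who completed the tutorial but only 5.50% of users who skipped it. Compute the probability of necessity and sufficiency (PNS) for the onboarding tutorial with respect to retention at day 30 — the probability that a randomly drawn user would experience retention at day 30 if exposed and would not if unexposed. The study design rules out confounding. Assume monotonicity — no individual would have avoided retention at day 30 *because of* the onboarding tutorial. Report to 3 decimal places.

p₁ = 0.303, p₀ = 0.055.
Under exogeneity and monotonicity, PNS = p₁ − p₀.
PNS = 0.303 − 0.055 = 0.248

PNS ≈ 0.248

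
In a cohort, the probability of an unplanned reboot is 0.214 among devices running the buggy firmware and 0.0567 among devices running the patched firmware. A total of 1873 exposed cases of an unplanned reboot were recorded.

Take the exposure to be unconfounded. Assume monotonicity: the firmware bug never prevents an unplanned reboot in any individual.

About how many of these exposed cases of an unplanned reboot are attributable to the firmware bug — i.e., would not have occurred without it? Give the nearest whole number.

Let p₁ = 0.214, p₀ = 0.0567.
PN = (p₁ − p₀)/p₁ = (0.214 − 0.0567) / 0.214 ≈ 0.73505.
Attributable cases ≈ PN × (exposed cases) = 0.73505 × 1873 ≈ 1376.74.

about 1377 cases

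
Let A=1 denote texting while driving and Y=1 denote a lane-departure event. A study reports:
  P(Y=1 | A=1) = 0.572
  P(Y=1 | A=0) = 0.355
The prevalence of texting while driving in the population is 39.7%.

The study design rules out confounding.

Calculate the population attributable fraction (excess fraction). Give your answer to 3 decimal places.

PAF ≈ 0.195

Let p₁ = 0.572, p₀ = 0.355.
Overall risk P(Y=1) = π·p₁ + (1−π)·p₀ = 0.397×0.572 + 0.603×0.355 = 0.44115.
Under exogeneity, PAF = [P(Y=1) − p₀] / P(Y=1).
PAF = (0.44115 − 0.355) / 0.44115 ≈ 0.1953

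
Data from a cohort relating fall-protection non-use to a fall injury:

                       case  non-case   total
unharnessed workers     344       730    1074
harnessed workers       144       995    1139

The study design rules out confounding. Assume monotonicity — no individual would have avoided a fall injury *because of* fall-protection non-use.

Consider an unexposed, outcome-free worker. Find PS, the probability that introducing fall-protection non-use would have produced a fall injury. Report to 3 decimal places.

PS ≈ 0.222

p₁ = P(outcome | exposed) = 344/1074 = 0.3203
p₀ = P(outcome | unexposed) = 144/1139 = 0.12643
Under exogeneity and monotonicity, PS = (p₁ − p₀)/(1 − p₀).
PS = (0.3203 − 0.12643) / 0.87357 ≈ 0.2219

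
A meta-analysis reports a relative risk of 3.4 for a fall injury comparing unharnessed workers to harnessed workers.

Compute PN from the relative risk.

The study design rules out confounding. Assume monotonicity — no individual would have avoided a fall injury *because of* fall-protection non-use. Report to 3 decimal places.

Under exogeneity and monotonicity, PN = (RR − 1) / RR = 1 − 1/RR.
PN = (3.4 − 1) / 3.4 = 2.4 / 3.4 ≈ 0.7059

PN ≈ 0.706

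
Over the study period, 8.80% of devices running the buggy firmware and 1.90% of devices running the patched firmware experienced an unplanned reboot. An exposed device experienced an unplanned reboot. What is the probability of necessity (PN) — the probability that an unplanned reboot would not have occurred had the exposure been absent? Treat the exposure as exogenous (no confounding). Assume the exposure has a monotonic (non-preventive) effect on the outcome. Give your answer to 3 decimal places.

PN ≈ 0.784

p₁ = 0.088, p₀ = 0.019.
Under exogeneity and monotonicity, PN = (p₁ − p₀) / p₁.
PN = (0.088 − 0.019) / 0.088 = 0.069 / 0.088 ≈ 0.7841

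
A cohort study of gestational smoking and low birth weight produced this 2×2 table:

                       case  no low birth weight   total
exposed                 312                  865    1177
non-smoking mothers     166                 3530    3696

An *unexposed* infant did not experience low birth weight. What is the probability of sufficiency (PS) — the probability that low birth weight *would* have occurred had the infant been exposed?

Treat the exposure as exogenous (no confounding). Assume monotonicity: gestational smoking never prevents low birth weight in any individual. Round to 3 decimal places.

p₁ = P(outcome | exposed) = 312/1177 = 0.26508
p₀ = P(outcome | unexposed) = 166/3696 = 0.044913
Under exogeneity and monotonicity, PS = (p₁ − p₀)/(1 − p₀).
PS = (0.26508 − 0.044913) / 0.95509 ≈ 0.2305

PS ≈ 0.231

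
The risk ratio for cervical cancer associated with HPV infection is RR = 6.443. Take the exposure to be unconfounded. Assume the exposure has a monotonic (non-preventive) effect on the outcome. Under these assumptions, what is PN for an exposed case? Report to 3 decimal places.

PN ≈ 0.845

Under exogeneity and monotonicity, PN = (RR − 1) / RR = 1 − 1/RR.
PN = (6.443 − 1) / 6.443 = 5.443 / 6.443 ≈ 0.8448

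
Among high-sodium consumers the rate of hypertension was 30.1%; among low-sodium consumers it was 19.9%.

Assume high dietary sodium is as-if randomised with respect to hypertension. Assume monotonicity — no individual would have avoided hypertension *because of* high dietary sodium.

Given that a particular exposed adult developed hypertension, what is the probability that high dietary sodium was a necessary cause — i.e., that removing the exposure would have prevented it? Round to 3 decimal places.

PN ≈ 0.339

p₁ = 0.301, p₀ = 0.199.
Under exogeneity and monotonicity, PN = (p₁ − p₀) / p₁.
PN = (0.301 − 0.199) / 0.301 = 0.102 / 0.301 ≈ 0.3389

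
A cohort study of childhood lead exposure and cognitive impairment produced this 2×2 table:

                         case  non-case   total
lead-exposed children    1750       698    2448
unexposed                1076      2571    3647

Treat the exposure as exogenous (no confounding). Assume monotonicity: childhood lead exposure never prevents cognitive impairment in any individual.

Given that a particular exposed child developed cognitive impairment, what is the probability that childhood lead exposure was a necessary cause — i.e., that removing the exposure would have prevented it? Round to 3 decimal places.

PN ≈ 0.587

p₁ = P(outcome | exposed) = 1750/2448 = 0.71487
p₀ = P(outcome | unexposed) = 1076/3647 = 0.29504
Under exogeneity and monotonicity, PN = (p₁ − p₀) / p₁.
PN = (0.71487 − 0.29504) / 0.71487 = 0.41983 / 0.71487 ≈ 0.5873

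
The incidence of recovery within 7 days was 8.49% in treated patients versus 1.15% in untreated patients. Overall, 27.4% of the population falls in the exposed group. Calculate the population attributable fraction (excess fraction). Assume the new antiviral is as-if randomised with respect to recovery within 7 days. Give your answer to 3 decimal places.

PAF ≈ 0.636

p₁ = 0.0849, p₀ = 0.0115.
Overall risk P(Y=1) = π·p₁ + (1−π)·p₀ = 0.274×0.0849 + 0.726×0.0115 = 0.031612.
Under exogeneity, PAF = [P(Y=1) − p₀] / P(Y=1).
PAF = (0.031612 − 0.0115) / 0.031612 ≈ 0.6362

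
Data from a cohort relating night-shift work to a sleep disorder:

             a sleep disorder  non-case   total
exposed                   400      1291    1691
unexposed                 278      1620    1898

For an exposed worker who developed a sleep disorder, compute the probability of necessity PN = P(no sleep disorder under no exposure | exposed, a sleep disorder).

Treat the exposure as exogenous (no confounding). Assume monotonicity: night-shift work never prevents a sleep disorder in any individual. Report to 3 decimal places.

p₁ = P(outcome | exposed) = 400/1691 = 0.23655
p₀ = P(outcome | unexposed) = 278/1898 = 0.14647
Under exogeneity and monotonicity, PN = (p₁ − p₀)/p₁.
PN = (0.23655 − 0.14647) / 0.23655 ≈ 0.3808

PN ≈ 0.381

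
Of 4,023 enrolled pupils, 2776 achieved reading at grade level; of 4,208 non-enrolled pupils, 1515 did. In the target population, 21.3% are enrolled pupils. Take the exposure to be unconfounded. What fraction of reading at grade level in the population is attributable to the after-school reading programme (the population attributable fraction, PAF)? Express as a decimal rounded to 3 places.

PAF ≈ 0.163

p₁ = P(outcome | exposed) = 2776/4023 = 0.69003
p₀ = P(outcome | unexposed) = 1515/4208 = 0.36003
Overall risk P(Y=1) = π·p₁ + (1−π)·p₀ = 0.213×0.69003 + 0.787×0.36003 = 0.43032.
Under exogeneity, PAF = [P(Y=1) − p₀] / P(Y=1).
PAF = (0.43032 − 0.36003) / 0.43032 ≈ 0.1633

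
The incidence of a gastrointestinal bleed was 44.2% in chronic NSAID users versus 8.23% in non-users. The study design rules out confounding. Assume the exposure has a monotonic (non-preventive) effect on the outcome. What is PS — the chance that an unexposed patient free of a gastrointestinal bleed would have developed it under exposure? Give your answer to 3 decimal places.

PS ≈ 0.392

p₁ = 0.442, p₀ = 0.0823.
Under exogeneity and monotonicity, PS = (p₁ − p₀) / (1 − p₀).
PS = (0.442 − 0.0823) / (1 − 0.0823) = 0.3597 / 0.9177 ≈ 0.3920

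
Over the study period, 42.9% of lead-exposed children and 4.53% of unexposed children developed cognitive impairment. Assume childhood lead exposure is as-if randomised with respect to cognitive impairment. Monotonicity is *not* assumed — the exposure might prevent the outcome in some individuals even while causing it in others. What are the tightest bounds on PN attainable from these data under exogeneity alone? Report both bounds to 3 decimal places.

0.894 ≤ PN ≤ 1.000

p₁ = 0.429, p₀ = 0.0453.
Under exogeneity alone the bounds on PN are max{0,(p₁−p₀)/p₁} ≤ PN ≤ min{1,(1−p₀)/p₁}.
  lower = (p₁ − p₀)/p₁ = 0.3837 / 0.429 ≈ 0.8944
  upper = min{1, (1 − p₀)/p₁} = 0.9547 / 0.429 ≈ 2.2254 → capped at 1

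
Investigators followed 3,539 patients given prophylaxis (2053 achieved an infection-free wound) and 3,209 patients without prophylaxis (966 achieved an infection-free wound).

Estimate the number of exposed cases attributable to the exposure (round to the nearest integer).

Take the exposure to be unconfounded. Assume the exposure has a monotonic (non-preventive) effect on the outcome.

p₁ = P(outcome | exposed) = 2053/3539 = 0.58011
p₀ = P(outcome | unexposed) = 966/3209 = 0.30103
PN = (p₁ − p₀)/p₁ = (0.58011 − 0.30103) / 0.58011 ≈ 0.48108.
Attributable cases ≈ PN × (exposed cases) = 0.48108 × 2053 ≈ 987.66.

about 988 cases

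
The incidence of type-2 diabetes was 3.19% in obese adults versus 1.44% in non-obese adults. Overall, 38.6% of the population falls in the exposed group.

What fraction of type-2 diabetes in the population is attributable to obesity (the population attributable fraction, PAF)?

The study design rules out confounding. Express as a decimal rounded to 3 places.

PAF ≈ 0.319

p₁ = 0.0319, p₀ = 0.0144.
Overall risk P(Y=1) = π·p₁ + (1−π)·p₀ = 0.386×0.0319 + 0.614×0.0144 = 0.021155.
Under exogeneity, PAF = [P(Y=1) − p₀] / P(Y=1).
PAF = (0.021155 − 0.0144) / 0.021155 ≈ 0.3193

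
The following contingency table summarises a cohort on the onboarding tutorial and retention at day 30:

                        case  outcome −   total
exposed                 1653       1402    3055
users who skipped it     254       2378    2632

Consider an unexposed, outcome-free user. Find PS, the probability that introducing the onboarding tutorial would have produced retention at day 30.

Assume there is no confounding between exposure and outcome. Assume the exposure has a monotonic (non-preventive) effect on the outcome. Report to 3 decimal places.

PS ≈ 0.492

p₁ = P(outcome | exposed) = 1653/3055 = 0.54108
p₀ = P(outcome | unexposed) = 254/2632 = 0.096505
Under exogeneity and monotonicity, PS = (p₁ − p₀) / (1 − p₀).
PS = (0.54108 − 0.096505) / (1 − 0.096505) = 0.44458 / 0.9035 ≈ 0.4921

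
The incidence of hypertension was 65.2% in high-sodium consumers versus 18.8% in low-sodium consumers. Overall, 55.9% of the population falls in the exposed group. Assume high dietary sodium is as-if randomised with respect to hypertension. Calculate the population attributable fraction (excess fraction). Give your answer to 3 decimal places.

PAF ≈ 0.580

p₁ = 0.652, p₀ = 0.188.
Overall risk P(Y=1) = π·p₁ + (1−π)·p₀ = 0.559×0.652 + 0.441×0.188 = 0.44738.
Under exogeneity, PAF = [P(Y=1) − p₀] / P(Y=1).
PAF = (0.44738 − 0.188) / 0.44738 ≈ 0.5798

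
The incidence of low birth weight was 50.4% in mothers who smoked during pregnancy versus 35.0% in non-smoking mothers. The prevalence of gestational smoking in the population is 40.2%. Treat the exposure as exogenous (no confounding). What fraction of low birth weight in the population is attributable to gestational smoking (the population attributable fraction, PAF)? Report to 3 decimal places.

p₁ = 0.504, p₀ = 0.35.
Overall risk P(Y=1) = π·p₁ + (1−π)·p₀ = 0.402×0.504 + 0.598×0.35 = 0.41191.
Under exogeneity, PAF = [P(Y=1) − p₀] / P(Y=1).
PAF = (0.41191 − 0.35) / 0.41191 ≈ 0.1503

PAF ≈ 0.150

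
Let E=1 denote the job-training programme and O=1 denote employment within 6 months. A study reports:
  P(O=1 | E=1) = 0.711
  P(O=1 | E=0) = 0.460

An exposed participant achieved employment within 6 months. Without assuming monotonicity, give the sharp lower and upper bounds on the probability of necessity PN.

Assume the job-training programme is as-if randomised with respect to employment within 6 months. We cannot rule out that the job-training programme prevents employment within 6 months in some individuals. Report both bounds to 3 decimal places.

0.353 ≤ PN ≤ 0.759

Let p₁ = 0.711, p₀ = 0.46.
Under exogeneity alone the bounds on PN are max{0,(p₁−p₀)/p₁} ≤ PN ≤ min{1,(1−p₀)/p₁}.
  lower = (p₁ − p₀)/p₁ = 0.251 / 0.711 ≈ 0.3530
  upper = min{1, (1 − p₀)/p₁} = 0.54 / 0.711 ≈ 0.7595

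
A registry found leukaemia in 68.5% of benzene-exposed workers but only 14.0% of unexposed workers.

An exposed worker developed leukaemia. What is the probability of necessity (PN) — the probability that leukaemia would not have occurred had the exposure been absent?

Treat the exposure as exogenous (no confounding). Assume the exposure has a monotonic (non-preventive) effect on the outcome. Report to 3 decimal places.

p₁ = 0.685, p₀ = 0.14.
Under exogeneity and monotonicity, PN = (p₁ − p₀) / p₁.
PN = (0.685 − 0.14) / 0.685 = 0.545 / 0.685 ≈ 0.7956

PN ≈ 0.796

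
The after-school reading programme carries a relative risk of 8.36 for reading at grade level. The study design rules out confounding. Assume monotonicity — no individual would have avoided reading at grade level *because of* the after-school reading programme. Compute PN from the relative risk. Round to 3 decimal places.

PN ≈ 0.880

Under exogeneity and monotonicity, PN = (RR − 1) / RR = 1 − 1/RR.
PN = (8.36 − 1) / 8.36 = 7.36 / 8.36 ≈ 0.8804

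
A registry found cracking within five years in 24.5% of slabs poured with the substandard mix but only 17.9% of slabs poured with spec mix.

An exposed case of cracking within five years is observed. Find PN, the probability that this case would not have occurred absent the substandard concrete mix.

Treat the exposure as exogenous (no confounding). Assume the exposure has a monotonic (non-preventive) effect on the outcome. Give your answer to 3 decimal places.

PN ≈ 0.269

p₁ = 0.245, p₀ = 0.179.
Under exogeneity and monotonicity, PN = (p₁ − p₀) / p₁.
PN = (0.245 − 0.179) / 0.245 = 0.066 / 0.245 ≈ 0.2694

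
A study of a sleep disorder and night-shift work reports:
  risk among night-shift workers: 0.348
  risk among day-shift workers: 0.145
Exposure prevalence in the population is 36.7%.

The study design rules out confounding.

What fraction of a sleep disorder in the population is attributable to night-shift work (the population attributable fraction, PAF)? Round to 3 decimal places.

Let p₁ = 0.348, p₀ = 0.145.
Overall risk P(Y=1) = π·p₁ + (1−π)·p₀ = 0.367×0.348 + 0.633×0.145 = 0.2195.
Under exogeneity, PAF = [P(Y=1) − p₀] / P(Y=1).
PAF = (0.2195 − 0.145) / 0.2195 ≈ 0.3394

PAF ≈ 0.339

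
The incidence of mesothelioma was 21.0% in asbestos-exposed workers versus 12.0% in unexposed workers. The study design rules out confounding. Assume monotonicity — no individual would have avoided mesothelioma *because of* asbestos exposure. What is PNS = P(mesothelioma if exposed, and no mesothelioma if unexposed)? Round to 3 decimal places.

PNS ≈ 0.090

p₁ = 0.21, p₀ = 0.12.
Under exogeneity and monotonicity, PNS = p₁ − p₀.
PNS = 0.21 − 0.12 = 0.09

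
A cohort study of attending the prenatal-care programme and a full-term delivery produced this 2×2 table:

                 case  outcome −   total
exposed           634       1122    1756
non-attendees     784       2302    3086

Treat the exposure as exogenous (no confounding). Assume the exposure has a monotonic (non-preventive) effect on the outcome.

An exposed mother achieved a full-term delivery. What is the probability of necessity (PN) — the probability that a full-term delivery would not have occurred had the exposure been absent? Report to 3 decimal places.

p₁ = P(outcome | exposed) = 634/1756 = 0.36105
p₀ = P(outcome | unexposed) = 784/3086 = 0.25405
Under exogeneity and monotonicity, PN = (p₁ − p₀)/p₁.
PN = (0.36105 − 0.25405) / 0.36105 ≈ 0.2964

PN ≈ 0.296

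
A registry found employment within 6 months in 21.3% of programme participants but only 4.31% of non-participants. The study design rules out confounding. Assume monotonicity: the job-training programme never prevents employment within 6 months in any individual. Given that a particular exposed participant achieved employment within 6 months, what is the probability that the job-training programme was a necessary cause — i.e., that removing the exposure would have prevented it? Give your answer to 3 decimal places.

p₁ = 0.213, p₀ = 0.0431.
Under exogeneity and monotonicity, PN = (p₁ − p₀) / p₁.
PN = (0.213 − 0.0431) / 0.213 = 0.1699 / 0.213 ≈ 0.7977

PN ≈ 0.798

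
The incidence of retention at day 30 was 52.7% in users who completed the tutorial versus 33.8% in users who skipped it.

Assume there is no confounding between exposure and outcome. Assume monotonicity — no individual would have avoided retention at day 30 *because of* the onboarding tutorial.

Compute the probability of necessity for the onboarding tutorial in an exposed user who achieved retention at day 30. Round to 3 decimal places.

p₁ = 0.527, p₀ = 0.338.
Under exogeneity and monotonicity, PN = (p₁ − p₀) / p₁.
PN = (0.527 − 0.338) / 0.527 = 0.189 / 0.527 ≈ 0.3586

PN ≈ 0.359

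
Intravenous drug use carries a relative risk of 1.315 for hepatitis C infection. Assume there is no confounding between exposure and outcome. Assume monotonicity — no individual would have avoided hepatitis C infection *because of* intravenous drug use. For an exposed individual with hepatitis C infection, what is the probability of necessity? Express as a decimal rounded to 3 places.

PN ≈ 0.240

Under exogeneity and monotonicity, PN = (RR − 1) / RR = 1 − 1/RR.
PN = (1.315 − 1) / 1.315 = 0.315 / 1.315 ≈ 0.2395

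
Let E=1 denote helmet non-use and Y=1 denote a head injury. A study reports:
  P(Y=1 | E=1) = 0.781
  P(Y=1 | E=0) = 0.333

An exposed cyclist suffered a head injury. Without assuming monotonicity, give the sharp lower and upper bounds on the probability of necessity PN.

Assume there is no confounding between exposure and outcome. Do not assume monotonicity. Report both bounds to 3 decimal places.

Let p₁ = 0.781, p₀ = 0.333.
Under exogeneity alone the bounds on PN are max{0,(p₁−p₀)/p₁} ≤ PN ≤ min{1,(1−p₀)/p₁}.
  lower = (p₁ − p₀)/p₁ = 0.448 / 0.781 ≈ 0.5736
  upper = min{1, (1 − p₀)/p₁} = 0.667 / 0.781 ≈ 0.8540

0.574 ≤ PN ≤ 0.854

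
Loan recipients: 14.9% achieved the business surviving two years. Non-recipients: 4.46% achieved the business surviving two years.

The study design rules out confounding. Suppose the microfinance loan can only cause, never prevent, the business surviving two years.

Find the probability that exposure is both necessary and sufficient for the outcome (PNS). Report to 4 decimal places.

p₁ = 0.149, p₀ = 0.0446.
Under exogeneity and monotonicity, PNS = p₁ − p₀.
PNS = 0.149 − 0.0446 = 0.1044

PNS ≈ 0.1044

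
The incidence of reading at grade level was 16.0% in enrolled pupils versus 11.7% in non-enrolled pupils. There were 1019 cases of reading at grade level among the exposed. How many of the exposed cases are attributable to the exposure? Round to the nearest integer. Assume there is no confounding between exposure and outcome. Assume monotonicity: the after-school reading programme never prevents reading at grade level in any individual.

p₁ = 0.16, p₀ = 0.117.
PN = (p₁ − p₀)/p₁ = (0.16 − 0.117) / 0.16 ≈ 0.26875.
Attributable cases ≈ PN × (exposed cases) = 0.26875 × 1019 ≈ 273.86.

about 274 cases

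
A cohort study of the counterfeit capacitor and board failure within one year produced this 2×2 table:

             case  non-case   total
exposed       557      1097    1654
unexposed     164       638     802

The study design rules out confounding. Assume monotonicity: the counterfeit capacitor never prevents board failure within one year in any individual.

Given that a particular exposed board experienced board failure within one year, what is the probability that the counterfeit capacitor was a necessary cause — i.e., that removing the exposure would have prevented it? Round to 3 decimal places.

PN ≈ 0.393

p₁ = P(outcome | exposed) = 557/1654 = 0.33676
p₀ = P(outcome | unexposed) = 164/802 = 0.20449
Under exogeneity and monotonicity, PN = (p₁ − p₀) / p₁.
PN = (0.33676 − 0.20449) / 0.33676 = 0.13227 / 0.33676 ≈ 0.3928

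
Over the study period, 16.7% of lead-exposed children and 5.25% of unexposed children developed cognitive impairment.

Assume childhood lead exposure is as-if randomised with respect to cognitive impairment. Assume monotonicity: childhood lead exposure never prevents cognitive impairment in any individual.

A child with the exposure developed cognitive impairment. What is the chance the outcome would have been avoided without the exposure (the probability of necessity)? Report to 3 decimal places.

PN ≈ 0.686

p₁ = 0.167, p₀ = 0.0525.
Under exogeneity and monotonicity, PN = (p₁ − p₀) / p₁.
PN = (0.167 − 0.0525) / 0.167 = 0.1145 / 0.167 ≈ 0.6856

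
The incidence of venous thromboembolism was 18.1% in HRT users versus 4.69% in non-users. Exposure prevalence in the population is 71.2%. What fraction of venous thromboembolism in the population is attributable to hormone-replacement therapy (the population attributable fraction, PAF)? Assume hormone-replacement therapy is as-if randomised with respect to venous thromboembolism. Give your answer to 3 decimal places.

p₁ = 0.181, p₀ = 0.0469.
Overall risk P(Y=1) = π·p₁ + (1−π)·p₀ = 0.712×0.181 + 0.288×0.0469 = 0.14238.
Under exogeneity, PAF = [P(Y=1) − p₀] / P(Y=1).
PAF = (0.14238 − 0.0469) / 0.14238 ≈ 0.6706

PAF ≈ 0.671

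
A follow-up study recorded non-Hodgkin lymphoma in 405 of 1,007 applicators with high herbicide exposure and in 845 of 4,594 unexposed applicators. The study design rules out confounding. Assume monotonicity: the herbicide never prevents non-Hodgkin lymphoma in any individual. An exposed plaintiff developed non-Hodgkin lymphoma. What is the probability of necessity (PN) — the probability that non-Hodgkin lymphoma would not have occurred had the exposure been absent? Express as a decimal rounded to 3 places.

p₁ = P(outcome | exposed) = 405/1007 = 0.40218
p₀ = P(outcome | unexposed) = 845/4594 = 0.18394
Under exogeneity and monotonicity, PN = (p₁ − p₀) / p₁.
PN = (0.40218 − 0.18394) / 0.40218 = 0.21825 / 0.40218 ≈ 0.5427

PN ≈ 0.543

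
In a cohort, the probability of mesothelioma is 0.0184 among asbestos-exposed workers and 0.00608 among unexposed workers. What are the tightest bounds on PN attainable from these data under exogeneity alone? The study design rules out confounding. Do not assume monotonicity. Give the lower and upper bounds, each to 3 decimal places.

Let p₁ = 0.0184, p₀ = 0.00608.
Under exogeneity alone the bounds on PN are max{0,(p₁−p₀)/p₁} ≤ PN ≤ min{1,(1−p₀)/p₁}.
  lower = (p₁ − p₀)/p₁ = 0.01232 / 0.0184 ≈ 0.6696
  upper = min{1, (1 − p₀)/p₁} = 0.99392 / 0.0184 ≈ 54.0174 → capped at 1

0.670 ≤ PN ≤ 1.000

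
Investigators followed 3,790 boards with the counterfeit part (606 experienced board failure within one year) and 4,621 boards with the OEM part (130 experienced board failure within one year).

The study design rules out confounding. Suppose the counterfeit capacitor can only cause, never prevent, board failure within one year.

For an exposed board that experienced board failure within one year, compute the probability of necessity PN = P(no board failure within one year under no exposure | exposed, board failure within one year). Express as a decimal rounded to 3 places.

PN ≈ 0.824

p₁ = P(outcome | exposed) = 606/3790 = 0.15989
p₀ = P(outcome | unexposed) = 130/4621 = 0.028132
Under exogeneity and monotonicity, PN = (p₁ − p₀) / p₁.
PN = (0.15989 − 0.028132) / 0.15989 = 0.13176 / 0.15989 ≈ 0.8241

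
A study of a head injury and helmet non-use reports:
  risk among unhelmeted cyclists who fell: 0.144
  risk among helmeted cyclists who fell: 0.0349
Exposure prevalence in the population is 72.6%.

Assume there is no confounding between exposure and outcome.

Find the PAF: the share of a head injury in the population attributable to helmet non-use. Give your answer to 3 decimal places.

Let p₁ = 0.144, p₀ = 0.0349.
Overall risk P(Y=1) = π·p₁ + (1−π)·p₀ = 0.726×0.144 + 0.274×0.0349 = 0.11411.
Under exogeneity, PAF = [P(Y=1) − p₀] / P(Y=1).
PAF = (0.11411 − 0.0349) / 0.11411 ≈ 0.6941

PAF ≈ 0.694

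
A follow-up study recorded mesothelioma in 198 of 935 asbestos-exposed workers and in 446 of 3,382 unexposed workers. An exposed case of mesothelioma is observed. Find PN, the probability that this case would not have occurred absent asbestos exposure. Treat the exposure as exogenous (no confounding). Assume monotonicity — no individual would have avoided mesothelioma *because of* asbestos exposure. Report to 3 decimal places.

PN ≈ 0.377

p₁ = P(outcome | exposed) = 198/935 = 0.21176
p₀ = P(outcome | unexposed) = 446/3382 = 0.13187
Under exogeneity and monotonicity, PN = (p₁ − p₀) / p₁.
PN = (0.21176 − 0.13187) / 0.21176 = 0.07989 / 0.21176 ≈ 0.3773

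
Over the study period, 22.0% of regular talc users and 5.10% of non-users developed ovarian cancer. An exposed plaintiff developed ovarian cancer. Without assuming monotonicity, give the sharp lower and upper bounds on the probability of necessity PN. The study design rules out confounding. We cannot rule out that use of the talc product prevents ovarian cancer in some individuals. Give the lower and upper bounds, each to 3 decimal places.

0.768 ≤ PN ≤ 1.000

p₁ = 0.22, p₀ = 0.051.
Under exogeneity alone the bounds on PN are max{0,(p₁−p₀)/p₁} ≤ PN ≤ min{1,(1−p₀)/p₁}.
  lower = (p₁ − p₀)/p₁ = 0.169 / 0.22 ≈ 0.7682
  upper = min{1, (1 − p₀)/p₁} = 0.949 / 0.22 ≈ 4.3136 → capped at 1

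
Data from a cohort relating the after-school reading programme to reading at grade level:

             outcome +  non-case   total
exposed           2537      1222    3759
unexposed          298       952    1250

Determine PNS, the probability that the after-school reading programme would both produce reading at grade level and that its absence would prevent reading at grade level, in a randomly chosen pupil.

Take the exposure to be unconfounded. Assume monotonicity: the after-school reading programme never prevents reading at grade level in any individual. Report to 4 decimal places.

PNS ≈ 0.4365

p₁ = P(outcome | exposed) = 2537/3759 = 0.67491
p₀ = P(outcome | unexposed) = 298/1250 = 0.2384
Under exogeneity and monotonicity, PNS = p₁ − p₀.
PNS = 0.67491 − 0.2384 = 0.43651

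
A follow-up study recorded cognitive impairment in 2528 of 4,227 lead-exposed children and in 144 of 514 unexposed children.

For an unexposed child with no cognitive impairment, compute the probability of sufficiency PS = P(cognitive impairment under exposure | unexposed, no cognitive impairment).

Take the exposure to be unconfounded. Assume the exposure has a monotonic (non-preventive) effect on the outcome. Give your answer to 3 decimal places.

p₁ = P(outcome | exposed) = 2528/4227 = 0.59806
p₀ = P(outcome | unexposed) = 144/514 = 0.28016
Under exogeneity and monotonicity, PS = (p₁ − p₀) / (1 − p₀).
PS = (0.59806 − 0.28016) / (1 − 0.28016) = 0.3179 / 0.71984 ≈ 0.4416

PS ≈ 0.442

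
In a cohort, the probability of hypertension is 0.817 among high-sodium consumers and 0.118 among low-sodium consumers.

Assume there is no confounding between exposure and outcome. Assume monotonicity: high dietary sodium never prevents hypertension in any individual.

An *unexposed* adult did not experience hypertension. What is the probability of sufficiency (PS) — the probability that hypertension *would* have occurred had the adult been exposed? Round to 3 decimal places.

Let p₁ = 0.817, p₀ = 0.118.
Under exogeneity and monotonicity, PS = (p₁ − p₀) / (1 − p₀).
PS = (0.817 − 0.118) / (1 − 0.118) = 0.699 / 0.882 ≈ 0.7925

PS ≈ 0.793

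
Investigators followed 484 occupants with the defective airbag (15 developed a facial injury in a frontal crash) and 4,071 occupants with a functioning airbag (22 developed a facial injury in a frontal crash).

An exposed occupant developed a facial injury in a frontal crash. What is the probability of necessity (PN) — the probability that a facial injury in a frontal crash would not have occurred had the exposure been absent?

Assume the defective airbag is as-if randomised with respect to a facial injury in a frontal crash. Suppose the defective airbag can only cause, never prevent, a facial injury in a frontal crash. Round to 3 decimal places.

PN ≈ 0.826

p₁ = P(outcome | exposed) = 15/484 = 0.030992
p₀ = P(outcome | unexposed) = 22/4071 = 0.0054041
Under exogeneity and monotonicity, PN = (p₁ − p₀) / p₁.
PN = (0.030992 − 0.0054041) / 0.030992 = 0.025588 / 0.030992 ≈ 0.8256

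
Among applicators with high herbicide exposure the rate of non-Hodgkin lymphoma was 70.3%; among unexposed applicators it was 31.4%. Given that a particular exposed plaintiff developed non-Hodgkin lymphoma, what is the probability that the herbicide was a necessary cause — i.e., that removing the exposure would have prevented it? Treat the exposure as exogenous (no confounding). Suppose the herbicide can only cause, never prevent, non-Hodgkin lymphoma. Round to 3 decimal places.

p₁ = 0.703, p₀ = 0.314.
Under exogeneity and monotonicity, PN = (p₁ − p₀) / p₁.
PN = (0.703 − 0.314) / 0.703 = 0.389 / 0.703 ≈ 0.5533

PN ≈ 0.553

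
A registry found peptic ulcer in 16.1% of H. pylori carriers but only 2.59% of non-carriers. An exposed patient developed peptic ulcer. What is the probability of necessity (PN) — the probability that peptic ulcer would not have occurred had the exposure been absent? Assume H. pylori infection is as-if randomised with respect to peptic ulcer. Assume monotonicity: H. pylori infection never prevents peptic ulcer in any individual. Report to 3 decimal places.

p₁ = 0.161, p₀ = 0.0259.
Under exogeneity and monotonicity, PN = (p₁ − p₀) / p₁.
PN = (0.161 − 0.0259) / 0.161 = 0.1351 / 0.161 ≈ 0.8391

PN ≈ 0.839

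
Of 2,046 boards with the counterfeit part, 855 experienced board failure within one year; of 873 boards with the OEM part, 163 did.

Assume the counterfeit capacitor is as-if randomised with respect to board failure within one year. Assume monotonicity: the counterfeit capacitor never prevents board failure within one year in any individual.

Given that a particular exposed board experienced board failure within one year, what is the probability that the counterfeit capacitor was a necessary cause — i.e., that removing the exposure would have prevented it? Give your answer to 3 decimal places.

PN ≈ 0.553

p₁ = P(outcome | exposed) = 855/2046 = 0.41789
p₀ = P(outcome | unexposed) = 163/873 = 0.18671
Under exogeneity and monotonicity, PN = (p₁ − p₀) / p₁.
PN = (0.41789 − 0.18671) / 0.41789 = 0.23118 / 0.41789 ≈ 0.5532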